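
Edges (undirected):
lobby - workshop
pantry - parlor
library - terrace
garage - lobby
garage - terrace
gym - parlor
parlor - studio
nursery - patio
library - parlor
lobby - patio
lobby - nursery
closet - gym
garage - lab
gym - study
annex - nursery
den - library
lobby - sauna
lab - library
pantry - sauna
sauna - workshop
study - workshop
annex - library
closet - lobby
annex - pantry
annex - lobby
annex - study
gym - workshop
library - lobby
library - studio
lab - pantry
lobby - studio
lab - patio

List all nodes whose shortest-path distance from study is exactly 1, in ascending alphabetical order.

annex, gym, workshop

Level 0: study
Level 1: annex, gym, workshop
Level 2: closet, library, lobby, nursery, pantry, parlor, sauna
Level 3: den, garage, lab, patio, studio, terrace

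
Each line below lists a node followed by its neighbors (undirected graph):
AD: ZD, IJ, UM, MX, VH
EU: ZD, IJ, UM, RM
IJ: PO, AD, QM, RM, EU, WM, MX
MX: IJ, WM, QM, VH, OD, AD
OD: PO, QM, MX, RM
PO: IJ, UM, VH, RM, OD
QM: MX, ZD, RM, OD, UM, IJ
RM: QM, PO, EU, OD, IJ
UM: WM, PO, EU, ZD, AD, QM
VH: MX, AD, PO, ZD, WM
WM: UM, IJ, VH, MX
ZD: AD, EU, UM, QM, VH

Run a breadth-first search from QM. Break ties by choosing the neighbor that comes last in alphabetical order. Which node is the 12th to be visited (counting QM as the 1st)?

Visit QM; enqueue ZD, UM, RM, OD, MX, IJ → queue [ZD, UM, RM, OD, MX, IJ]
Visit ZD; enqueue VH, EU, AD → queue [UM, RM, OD, MX, IJ, VH, EU, AD]
Visit UM; enqueue WM, PO → queue [RM, OD, MX, IJ, VH, EU, AD, WM, PO]
Visit RM → queue [OD, MX, IJ, VH, EU, AD, WM, PO]
Visit OD → queue [MX, IJ, VH, EU, AD, WM, PO]
Visit MX → queue [IJ, VH, EU, AD, WM, PO]
Visit IJ → queue [VH, EU, AD, WM, PO]
Visit VH → queue [EU, AD, WM, PO]
Visit EU → queue [AD, WM, PO]
Visit AD → queue [WM, PO]
Visit WM → queue [PO]
Visit PO → queue []

Visit order: QM, ZD, UM, RM, OD, MX, IJ, VH, EU, AD, WM, PO

PO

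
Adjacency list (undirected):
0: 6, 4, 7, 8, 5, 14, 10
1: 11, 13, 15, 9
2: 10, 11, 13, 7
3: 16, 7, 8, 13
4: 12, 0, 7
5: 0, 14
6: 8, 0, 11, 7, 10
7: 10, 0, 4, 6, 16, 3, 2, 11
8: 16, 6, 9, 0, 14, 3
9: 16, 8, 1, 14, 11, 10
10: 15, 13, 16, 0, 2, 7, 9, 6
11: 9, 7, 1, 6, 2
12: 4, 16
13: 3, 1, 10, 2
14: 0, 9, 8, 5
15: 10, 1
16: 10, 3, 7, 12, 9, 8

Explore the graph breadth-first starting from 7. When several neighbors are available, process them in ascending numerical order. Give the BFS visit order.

Visit 7; enqueue 0, 2, 3, 4, 6, 10, 11, 16 → queue [0, 2, 3, 4, 6, 10, 11, 16]
Visit 0; enqueue 5, 8, 14 → queue [2, 3, 4, 6, 10, 11, 16, 5, 8, 14]
Visit 2; enqueue 13 → queue [3, 4, 6, 10, 11, 16, 5, 8, 14, 13]
Visit 3 → queue [4, 6, 10, 11, 16, 5, 8, 14, 13]
Visit 4; enqueue 12 → queue [6, 10, 11, 16, 5, 8, 14, 13, 12]
Visit 6 → queue [10, 11, 16, 5, 8, 14, 13, 12]
Visit 10; enqueue 9, 15 → queue [11, 16, 5, 8, 14, 13, 12, 9, 15]
Visit 11; enqueue 1 → queue [16, 5, 8, 14, 13, 12, 9, 15, 1]
Visit 16 → queue [5, 8, 14, 13, 12, 9, 15, 1]
Visit 5 → queue [8, 14, 13, 12, 9, 15, 1]
Visit 8 → queue [14, 13, 12, 9, 15, 1]
Visit 14 → queue [13, 12, 9, 15, 1]
Visit 13 → queue [12, 9, 15, 1]
Visit 12 → queue [9, 15, 1]
Visit 9 → queue [15, 1]
Visit 15 → queue [1]
Visit 1 → queue []

7 0 2 3 4 6 10 11 16 5 8 14 13 12 9 15 1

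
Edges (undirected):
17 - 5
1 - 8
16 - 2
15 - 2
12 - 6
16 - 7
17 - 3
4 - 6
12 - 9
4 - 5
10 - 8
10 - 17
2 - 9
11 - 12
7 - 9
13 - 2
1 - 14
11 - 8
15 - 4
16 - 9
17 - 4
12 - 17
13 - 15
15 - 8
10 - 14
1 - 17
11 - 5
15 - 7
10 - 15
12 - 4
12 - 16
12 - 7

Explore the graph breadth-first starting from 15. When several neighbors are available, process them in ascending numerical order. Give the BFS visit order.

15 2 4 7 8 10 13 9 16 5 6 12 17 1 11 14 3

Visit 15; enqueue 2, 4, 7, 8, 10, 13 → queue [2, 4, 7, 8, 10, 13]
Visit 2; enqueue 9, 16 → queue [4, 7, 8, 10, 13, 9, 16]
Visit 4; enqueue 5, 6, 12, 17 → queue [7, 8, 10, 13, 9, 16, 5, 6, 12, 17]
Visit 7 → queue [8, 10, 13, 9, 16, 5, 6, 12, 17]
Visit 8; enqueue 1, 11 → queue [10, 13, 9, 16, 5, 6, 12, 17, 1, 11]
Visit 10; enqueue 14 → queue [13, 9, 16, 5, 6, 12, 17, 1, 11, 14]
Visit 13 → queue [9, 16, 5, 6, 12, 17, 1, 11, 14]
Visit 9 → queue [16, 5, 6, 12, 17, 1, 11, 14]
Visit 16 → queue [5, 6, 12, 17, 1, 11, 14]
Visit 5 → queue [6, 12, 17, 1, 11, 14]
Visit 6 → queue [12, 17, 1, 11, 14]
Visit 12 → queue [17, 1, 11, 14]
Visit 17; enqueue 3 → queue [1, 11, 14, 3]
Visit 1 → queue [11, 14, 3]
Visit 11 → queue [14, 3]
Visit 14 → queue [3]
Visit 3 → queue []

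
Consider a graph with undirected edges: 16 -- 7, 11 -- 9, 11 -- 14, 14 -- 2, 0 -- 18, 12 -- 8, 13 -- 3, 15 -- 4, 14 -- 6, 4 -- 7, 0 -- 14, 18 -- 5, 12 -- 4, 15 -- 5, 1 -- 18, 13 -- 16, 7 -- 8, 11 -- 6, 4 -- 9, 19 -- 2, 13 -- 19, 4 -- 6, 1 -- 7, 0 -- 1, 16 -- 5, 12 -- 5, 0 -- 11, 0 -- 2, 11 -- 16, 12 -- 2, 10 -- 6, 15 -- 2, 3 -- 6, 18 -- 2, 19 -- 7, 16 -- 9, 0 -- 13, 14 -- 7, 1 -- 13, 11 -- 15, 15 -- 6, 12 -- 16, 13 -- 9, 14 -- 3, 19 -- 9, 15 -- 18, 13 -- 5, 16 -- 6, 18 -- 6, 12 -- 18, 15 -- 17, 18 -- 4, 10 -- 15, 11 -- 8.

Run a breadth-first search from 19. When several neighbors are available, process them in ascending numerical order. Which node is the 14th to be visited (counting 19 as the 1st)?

Visit 19; enqueue 2, 7, 9, 13 → queue [2, 7, 9, 13]
Visit 2; enqueue 0, 12, 14, 15, 18 → queue [7, 9, 13, 0, 12, 14, 15, 18]
Visit 7; enqueue 1, 4, 8, 16 → queue [9, 13, 0, 12, 14, 15, 18, 1, 4, 8, 16]
Visit 9; enqueue 11 → queue [13, 0, 12, 14, 15, 18, 1, 4, 8, 16, 11]
Visit 13; enqueue 3, 5 → queue [0, 12, 14, 15, 18, 1, 4, 8, 16, 11, 3, 5]
Visit 0 → queue [12, 14, 15, 18, 1, 4, 8, 16, 11, 3, 5]
Visit 12 → queue [14, 15, 18, 1, 4, 8, 16, 11, 3, 5]
Visit 14; enqueue 6 → queue [15, 18, 1, 4, 8, 16, 11, 3, 5, 6]
Visit 15; enqueue 10, 17 → queue [18, 1, 4, 8, 16, 11, 3, 5, 6, 10, 17]
Visit 18 → queue [1, 4, 8, 16, 11, 3, 5, 6, 10, 17]
Visit 1 → queue [4, 8, 16, 11, 3, 5, 6, 10, 17]
Visit 4 → queue [8, 16, 11, 3, 5, 6, 10, 17]
Visit 8 → queue [16, 11, 3, 5, 6, 10, 17]
Visit 16 → queue [11, 3, 5, 6, 10, 17]
Visit 11 → queue [3, 5, 6, 10, 17]
Visit 3 → queue [5, 6, 10, 17]
Visit 5 → queue [6, 10, 17]
Visit 6 → queue [10, 17]
Visit 10 → queue [17]
Visit 17 → queue []

Visit order: 19, 2, 7, 9, 13, 0, 12, 14, 15, 18, 1, 4, 8, 16, 11, 3, 5, 6, 10, 17

16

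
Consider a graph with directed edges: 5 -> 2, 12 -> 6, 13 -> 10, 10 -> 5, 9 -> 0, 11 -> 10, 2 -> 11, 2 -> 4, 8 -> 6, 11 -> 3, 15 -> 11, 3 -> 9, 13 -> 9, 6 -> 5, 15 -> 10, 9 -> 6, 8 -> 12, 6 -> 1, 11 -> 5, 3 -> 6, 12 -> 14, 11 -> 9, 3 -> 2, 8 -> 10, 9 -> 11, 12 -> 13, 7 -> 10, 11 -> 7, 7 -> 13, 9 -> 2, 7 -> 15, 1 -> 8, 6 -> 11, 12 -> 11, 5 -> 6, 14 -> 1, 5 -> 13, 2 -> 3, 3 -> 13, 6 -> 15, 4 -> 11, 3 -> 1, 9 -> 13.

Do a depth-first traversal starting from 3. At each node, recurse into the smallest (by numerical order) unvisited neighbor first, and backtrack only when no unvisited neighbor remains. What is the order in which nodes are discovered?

Visit 3
3 → 1
1 → 8
8 → 6
6 → 5
5 → 2
2 → 4
4 → 11
11 → 7
7 → 10
7 → 13
13 → 9
9 → 0
7 → 15
8 → 12
12 → 14

3, 1, 8, 6, 5, 2, 4, 11, 7, 10, 13, 9, 0, 15, 12, 14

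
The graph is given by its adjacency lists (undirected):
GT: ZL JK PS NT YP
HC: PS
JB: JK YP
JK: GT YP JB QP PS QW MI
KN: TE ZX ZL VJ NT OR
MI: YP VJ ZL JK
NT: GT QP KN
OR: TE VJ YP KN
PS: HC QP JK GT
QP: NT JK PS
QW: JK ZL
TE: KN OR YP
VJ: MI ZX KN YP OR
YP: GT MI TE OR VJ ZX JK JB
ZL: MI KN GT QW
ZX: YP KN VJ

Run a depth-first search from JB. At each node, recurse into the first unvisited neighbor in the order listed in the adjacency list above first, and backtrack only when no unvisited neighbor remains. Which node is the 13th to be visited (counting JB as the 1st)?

QP

Visit JB
JB → JK
JK → GT
GT → ZL
ZL → MI
MI → YP
YP → TE
TE → KN
KN → ZX
ZX → VJ
VJ → OR
KN → NT
NT → QP
QP → PS
PS → HC
ZL → QW

Visit order: JB, JK, GT, ZL, MI, YP, TE, KN, ZX, VJ, OR, NT, QP, PS, HC, QW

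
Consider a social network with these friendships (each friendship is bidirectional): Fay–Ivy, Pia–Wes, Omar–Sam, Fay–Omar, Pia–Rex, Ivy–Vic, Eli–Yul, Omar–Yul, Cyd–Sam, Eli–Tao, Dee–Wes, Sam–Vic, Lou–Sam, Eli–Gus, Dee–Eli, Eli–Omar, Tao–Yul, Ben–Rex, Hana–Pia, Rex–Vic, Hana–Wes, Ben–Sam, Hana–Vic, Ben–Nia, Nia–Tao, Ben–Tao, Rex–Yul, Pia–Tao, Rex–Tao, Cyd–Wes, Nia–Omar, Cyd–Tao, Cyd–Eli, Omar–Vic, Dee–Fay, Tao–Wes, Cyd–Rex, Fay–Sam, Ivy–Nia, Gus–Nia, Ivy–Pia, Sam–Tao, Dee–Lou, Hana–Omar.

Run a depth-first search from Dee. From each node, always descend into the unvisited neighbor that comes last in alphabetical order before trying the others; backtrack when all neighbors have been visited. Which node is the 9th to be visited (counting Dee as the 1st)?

Visit Dee
Dee → Wes
Wes → Tao
Tao → Yul
Yul → Rex
Rex → Vic
Vic → Sam
Sam → Omar
Omar → Nia
Nia → Ivy
Ivy → Pia
Pia → Hana
Ivy → Fay
Nia → Gus
Gus → Eli
Eli → Cyd
Nia → Ben
Sam → Lou

Visit order: Dee, Wes, Tao, Yul, Rex, Vic, Sam, Omar, Nia, Ivy, Pia, Hana, Fay, Gus, Eli, Cyd, Ben, Lou

Nia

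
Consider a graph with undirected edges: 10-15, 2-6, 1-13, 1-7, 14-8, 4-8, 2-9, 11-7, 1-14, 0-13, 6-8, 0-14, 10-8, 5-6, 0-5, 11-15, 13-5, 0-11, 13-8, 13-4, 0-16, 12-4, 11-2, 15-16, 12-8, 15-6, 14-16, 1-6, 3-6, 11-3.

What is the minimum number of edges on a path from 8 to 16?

2

Level 0: 8
Level 1: 4, 6, 10, 12, 13, 14
Level 2: 0, 1, 2, 3, 5, 15, 16
Level 3: 7, 9, 11
16 first appears at level 2.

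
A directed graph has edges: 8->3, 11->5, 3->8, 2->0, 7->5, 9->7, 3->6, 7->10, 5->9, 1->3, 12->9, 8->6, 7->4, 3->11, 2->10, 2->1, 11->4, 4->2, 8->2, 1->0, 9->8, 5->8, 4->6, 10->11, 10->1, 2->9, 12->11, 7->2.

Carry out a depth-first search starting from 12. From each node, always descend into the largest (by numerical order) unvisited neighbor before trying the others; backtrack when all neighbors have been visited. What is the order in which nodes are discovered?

12 -> 11 -> 5 -> 9 -> 8 -> 6 -> 3 -> 2 -> 10 -> 1 -> 0 -> 7 -> 4

Visit 12
12 → 11
11 → 5
5 → 9
9 → 8
8 → 6
8 → 3
8 → 2
2 → 10
10 → 1
1 → 0
9 → 7
7 → 4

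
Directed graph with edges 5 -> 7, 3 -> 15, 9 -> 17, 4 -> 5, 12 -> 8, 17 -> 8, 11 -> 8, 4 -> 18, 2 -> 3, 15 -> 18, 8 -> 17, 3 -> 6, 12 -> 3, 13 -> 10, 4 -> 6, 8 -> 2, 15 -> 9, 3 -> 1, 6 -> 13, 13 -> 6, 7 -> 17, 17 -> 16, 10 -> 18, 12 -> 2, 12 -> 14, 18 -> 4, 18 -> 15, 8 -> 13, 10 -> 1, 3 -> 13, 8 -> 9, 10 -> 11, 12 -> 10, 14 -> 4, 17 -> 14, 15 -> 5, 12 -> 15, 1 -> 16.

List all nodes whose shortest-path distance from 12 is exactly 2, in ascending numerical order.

Level 0: 12
Level 1: 2, 3, 8, 10, 14, 15
Level 2: 1, 4, 5, 6, 9, 11, 13, 17, 18
Level 3: 7, 16

1, 4, 5, 6, 9, 11, 13, 17, 18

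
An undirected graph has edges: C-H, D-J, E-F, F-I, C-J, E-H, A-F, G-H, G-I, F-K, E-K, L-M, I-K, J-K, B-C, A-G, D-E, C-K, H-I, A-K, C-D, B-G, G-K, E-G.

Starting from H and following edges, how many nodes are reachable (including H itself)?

BFS from H visits: H, I, G, E, C, K, F, B, A, D, J
Reachable nodes: 11 of 13 total.

11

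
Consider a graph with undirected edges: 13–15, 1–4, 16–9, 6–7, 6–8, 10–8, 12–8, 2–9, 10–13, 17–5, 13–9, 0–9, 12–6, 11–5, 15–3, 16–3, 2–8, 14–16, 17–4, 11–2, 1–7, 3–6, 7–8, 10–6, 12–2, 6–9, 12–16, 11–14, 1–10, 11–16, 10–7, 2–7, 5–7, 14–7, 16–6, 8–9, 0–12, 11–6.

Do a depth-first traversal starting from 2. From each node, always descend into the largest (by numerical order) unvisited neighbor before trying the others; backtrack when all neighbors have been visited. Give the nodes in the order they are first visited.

Visit 2
2 → 12
12 → 16
16 → 14
14 → 11
11 → 6
6 → 10
10 → 13
13 → 15
15 → 3
13 → 9
9 → 8
8 → 7
7 → 5
5 → 17
17 → 4
4 → 1
9 → 0

2 12 16 14 11 6 10 13 15 3 9 8 7 5 17 4 1 0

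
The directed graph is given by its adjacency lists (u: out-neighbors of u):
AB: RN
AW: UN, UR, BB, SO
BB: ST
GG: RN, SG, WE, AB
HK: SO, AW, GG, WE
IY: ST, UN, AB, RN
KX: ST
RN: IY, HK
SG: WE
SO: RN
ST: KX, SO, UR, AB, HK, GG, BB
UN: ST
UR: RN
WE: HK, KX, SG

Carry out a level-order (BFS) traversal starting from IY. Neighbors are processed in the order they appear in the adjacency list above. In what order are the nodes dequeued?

Visit IY; enqueue ST, UN, AB, RN → queue [ST, UN, AB, RN]
Visit ST; enqueue KX, SO, UR, HK, GG, BB → queue [UN, AB, RN, KX, SO, UR, HK, GG, BB]
Visit UN → queue [AB, RN, KX, SO, UR, HK, GG, BB]
Visit AB → queue [RN, KX, SO, UR, HK, GG, BB]
Visit RN → queue [KX, SO, UR, HK, GG, BB]
Visit KX → queue [SO, UR, HK, GG, BB]
Visit SO → queue [UR, HK, GG, BB]
Visit UR → queue [HK, GG, BB]
Visit HK; enqueue AW, WE → queue [GG, BB, AW, WE]
Visit GG; enqueue SG → queue [BB, AW, WE, SG]
Visit BB → queue [AW, WE, SG]
Visit AW → queue [WE, SG]
Visit WE → queue [SG]
Visit SG → queue []

IY → ST → UN → AB → RN → KX → SO → UR → HK → GG → BB → AW → WE → SG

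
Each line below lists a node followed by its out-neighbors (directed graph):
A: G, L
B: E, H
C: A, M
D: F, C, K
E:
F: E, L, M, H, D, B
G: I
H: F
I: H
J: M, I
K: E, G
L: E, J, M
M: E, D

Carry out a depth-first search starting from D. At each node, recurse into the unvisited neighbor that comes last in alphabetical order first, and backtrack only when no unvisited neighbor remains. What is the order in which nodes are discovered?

Visit D
D → K
K → G
G → I
I → H
H → F
F → M
M → E
F → L
L → J
F → B
D → C
C → A

D, K, G, I, H, F, M, E, L, J, B, C, A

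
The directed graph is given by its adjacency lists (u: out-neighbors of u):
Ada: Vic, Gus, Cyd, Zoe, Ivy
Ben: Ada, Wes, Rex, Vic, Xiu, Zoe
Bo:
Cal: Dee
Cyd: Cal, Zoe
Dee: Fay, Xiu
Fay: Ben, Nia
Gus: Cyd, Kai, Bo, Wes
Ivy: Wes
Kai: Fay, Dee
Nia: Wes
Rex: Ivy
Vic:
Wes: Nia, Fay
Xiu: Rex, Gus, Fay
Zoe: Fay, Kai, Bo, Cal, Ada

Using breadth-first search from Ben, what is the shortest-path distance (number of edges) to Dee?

Level 0: Ben
Level 1: Ada, Rex, Vic, Wes, Xiu, Zoe
Level 2: Bo, Cal, Cyd, Fay, Gus, Ivy, Kai, Nia
Level 3: Dee
Dee first appears at level 3.

3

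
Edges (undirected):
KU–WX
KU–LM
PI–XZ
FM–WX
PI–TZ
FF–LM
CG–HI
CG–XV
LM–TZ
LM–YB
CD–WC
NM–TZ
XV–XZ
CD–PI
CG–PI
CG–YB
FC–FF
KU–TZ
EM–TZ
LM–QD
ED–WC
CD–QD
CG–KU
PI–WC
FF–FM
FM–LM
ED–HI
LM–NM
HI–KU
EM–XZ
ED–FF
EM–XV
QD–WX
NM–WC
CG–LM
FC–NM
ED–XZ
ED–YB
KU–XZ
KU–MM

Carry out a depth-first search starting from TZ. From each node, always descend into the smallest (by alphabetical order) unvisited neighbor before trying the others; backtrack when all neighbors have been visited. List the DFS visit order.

TZ → EM → XV → CG → HI → ED → FF → FC → NM → LM → FM → WX → KU → MM → XZ → PI → CD → QD → WC → YB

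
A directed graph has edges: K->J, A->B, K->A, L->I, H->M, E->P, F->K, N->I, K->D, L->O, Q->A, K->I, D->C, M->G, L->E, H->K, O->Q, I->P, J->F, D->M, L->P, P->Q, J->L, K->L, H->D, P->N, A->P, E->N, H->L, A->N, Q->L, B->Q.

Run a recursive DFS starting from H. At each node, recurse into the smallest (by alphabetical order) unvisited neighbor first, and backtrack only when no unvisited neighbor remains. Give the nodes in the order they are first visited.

H D C M G K A B Q L E N I P O J F

Visit H
H → D
D → C
D → M
M → G
H → K
K → A
A → B
B → Q
Q → L
L → E
E → N
N → I
I → P
L → O
K → J
J → F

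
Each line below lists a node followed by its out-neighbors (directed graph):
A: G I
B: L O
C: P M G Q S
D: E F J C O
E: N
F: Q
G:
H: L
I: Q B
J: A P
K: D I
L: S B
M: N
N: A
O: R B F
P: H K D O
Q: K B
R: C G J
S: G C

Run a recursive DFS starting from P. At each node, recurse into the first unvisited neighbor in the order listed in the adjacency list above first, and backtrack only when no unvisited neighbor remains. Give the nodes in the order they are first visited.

Visit P
P → H
H → L
L → S
S → G
S → C
C → M
M → N
N → A
A → I
I → Q
Q → K
K → D
D → E
D → F
D → J
D → O
O → R
O → B

P H L S G C M N A I Q K D E F J O R B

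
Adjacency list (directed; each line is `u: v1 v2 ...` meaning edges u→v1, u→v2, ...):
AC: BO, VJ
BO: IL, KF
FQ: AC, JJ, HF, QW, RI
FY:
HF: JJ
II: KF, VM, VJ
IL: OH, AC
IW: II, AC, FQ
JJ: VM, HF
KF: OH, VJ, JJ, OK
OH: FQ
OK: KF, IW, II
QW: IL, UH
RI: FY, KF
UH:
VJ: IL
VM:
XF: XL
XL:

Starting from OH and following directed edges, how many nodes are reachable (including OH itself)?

BFS from OH visits: OH, FQ, AC, JJ, HF, QW, RI, BO, VJ, VM, IL, UH, FY, KF, OK, IW, II
Reachable nodes: 17 of 19 total.

17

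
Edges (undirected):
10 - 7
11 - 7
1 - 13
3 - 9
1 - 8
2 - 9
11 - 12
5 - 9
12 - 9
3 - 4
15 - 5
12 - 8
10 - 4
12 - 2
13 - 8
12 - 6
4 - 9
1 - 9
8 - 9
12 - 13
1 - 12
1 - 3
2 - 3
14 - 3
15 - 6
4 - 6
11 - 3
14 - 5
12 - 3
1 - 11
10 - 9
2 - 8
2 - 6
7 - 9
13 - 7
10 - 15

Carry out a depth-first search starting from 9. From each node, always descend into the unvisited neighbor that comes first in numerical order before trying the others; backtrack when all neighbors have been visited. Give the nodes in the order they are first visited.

9 1 3 2 6 4 10 7 11 12 8 13 15 5 14

Visit 9
9 → 1
1 → 3
3 → 2
2 → 6
6 → 4
4 → 10
10 → 7
7 → 11
11 → 12
12 → 8
8 → 13
10 → 15
15 → 5
5 → 14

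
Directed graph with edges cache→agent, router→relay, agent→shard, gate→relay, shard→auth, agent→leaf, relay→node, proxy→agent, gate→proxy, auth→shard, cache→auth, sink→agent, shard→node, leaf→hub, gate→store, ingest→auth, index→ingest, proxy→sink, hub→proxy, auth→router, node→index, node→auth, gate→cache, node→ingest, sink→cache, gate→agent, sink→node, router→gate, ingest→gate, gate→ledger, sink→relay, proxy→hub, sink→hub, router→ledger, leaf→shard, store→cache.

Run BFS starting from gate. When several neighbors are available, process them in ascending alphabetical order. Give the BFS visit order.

gate → agent → cache → ledger → proxy → relay → store → leaf → shard → auth → hub → sink → node → router → index → ingest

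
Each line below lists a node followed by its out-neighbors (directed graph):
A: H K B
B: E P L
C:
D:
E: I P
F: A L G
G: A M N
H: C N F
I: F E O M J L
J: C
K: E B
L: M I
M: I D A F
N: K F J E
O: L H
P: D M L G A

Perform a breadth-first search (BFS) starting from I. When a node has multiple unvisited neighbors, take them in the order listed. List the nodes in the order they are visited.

I, F, E, O, M, J, L, A, G, P, H, D, C, K, B, N

Visit I; enqueue F, E, O, M, J, L → queue [F, E, O, M, J, L]
Visit F; enqueue A, G → queue [E, O, M, J, L, A, G]
Visit E; enqueue P → queue [O, M, J, L, A, G, P]
Visit O; enqueue H → queue [M, J, L, A, G, P, H]
Visit M; enqueue D → queue [J, L, A, G, P, H, D]
Visit J; enqueue C → queue [L, A, G, P, H, D, C]
Visit L → queue [A, G, P, H, D, C]
Visit A; enqueue K, B → queue [G, P, H, D, C, K, B]
Visit G; enqueue N → queue [P, H, D, C, K, B, N]
Visit P → queue [H, D, C, K, B, N]
Visit H → queue [D, C, K, B, N]
Visit D → queue [C, K, B, N]
Visit C → queue [K, B, N]
Visit K → queue [B, N]
Visit B → queue [N]
Visit N → queue []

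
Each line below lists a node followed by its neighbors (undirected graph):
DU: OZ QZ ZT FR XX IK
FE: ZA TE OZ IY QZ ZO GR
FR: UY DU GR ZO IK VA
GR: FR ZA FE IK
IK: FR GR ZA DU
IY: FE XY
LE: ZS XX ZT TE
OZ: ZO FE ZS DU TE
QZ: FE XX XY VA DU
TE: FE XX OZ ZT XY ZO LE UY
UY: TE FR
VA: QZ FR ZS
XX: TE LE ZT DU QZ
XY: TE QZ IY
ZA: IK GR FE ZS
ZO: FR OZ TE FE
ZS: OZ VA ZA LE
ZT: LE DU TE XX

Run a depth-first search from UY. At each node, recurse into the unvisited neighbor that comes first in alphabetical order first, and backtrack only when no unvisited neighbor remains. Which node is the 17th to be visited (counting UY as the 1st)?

ZT

Visit UY
UY → FR
FR → DU
DU → IK
IK → GR
GR → FE
FE → IY
IY → XY
XY → QZ
QZ → VA
VA → ZS
ZS → LE
LE → TE
TE → OZ
OZ → ZO
TE → XX
XX → ZT
ZS → ZA

Visit order: UY, FR, DU, IK, GR, FE, IY, XY, QZ, VA, ZS, LE, TE, OZ, ZO, XX, ZT, ZA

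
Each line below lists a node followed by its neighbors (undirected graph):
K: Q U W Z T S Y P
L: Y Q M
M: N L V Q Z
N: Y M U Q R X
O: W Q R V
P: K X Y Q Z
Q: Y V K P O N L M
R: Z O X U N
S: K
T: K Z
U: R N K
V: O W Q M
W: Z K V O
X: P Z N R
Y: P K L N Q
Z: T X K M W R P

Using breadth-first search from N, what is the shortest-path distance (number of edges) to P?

Level 0: N
Level 1: M, Q, R, U, X, Y
Level 2: K, L, O, P, V, Z
Level 3: S, T, W
P first appears at level 2.

2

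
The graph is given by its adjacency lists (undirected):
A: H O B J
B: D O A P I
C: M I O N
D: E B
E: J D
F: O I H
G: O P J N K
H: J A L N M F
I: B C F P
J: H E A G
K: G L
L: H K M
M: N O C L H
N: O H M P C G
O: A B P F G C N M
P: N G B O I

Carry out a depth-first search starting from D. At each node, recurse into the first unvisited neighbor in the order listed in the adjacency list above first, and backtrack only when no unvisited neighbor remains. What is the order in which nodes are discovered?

Visit D
D → E
E → J
J → H
H → A
A → O
O → B
B → P
P → N
N → M
M → C
C → I
I → F
M → L
L → K
K → G

D -> E -> J -> H -> A -> O -> B -> P -> N -> M -> C -> I -> F -> L -> K -> G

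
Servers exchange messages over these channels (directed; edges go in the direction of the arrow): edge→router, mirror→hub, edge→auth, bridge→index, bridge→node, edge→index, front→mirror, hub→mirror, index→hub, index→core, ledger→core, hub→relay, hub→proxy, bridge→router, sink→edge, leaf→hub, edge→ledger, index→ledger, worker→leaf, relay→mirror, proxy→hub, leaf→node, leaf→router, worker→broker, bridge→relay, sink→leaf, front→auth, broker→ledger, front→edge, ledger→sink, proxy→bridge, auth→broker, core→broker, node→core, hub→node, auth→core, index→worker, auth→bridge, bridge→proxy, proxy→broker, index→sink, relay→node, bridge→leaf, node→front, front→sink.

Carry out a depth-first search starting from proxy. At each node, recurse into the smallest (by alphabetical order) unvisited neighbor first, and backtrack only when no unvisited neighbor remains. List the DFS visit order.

proxy, bridge, index, core, broker, ledger, sink, edge, auth, router, leaf, hub, mirror, node, front, relay, worker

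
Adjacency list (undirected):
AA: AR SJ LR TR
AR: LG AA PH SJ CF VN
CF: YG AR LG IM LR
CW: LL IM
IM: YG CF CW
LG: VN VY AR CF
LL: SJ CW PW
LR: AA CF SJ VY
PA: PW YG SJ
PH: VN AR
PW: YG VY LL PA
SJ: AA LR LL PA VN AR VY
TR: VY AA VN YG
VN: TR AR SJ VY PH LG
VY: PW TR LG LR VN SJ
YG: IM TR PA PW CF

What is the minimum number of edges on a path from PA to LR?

Level 0: PA
Level 1: PW, SJ, YG
Level 2: AA, AR, CF, IM, LL, LR, TR, VN, VY
Level 3: CW, LG, PH
LR first appears at level 2.

2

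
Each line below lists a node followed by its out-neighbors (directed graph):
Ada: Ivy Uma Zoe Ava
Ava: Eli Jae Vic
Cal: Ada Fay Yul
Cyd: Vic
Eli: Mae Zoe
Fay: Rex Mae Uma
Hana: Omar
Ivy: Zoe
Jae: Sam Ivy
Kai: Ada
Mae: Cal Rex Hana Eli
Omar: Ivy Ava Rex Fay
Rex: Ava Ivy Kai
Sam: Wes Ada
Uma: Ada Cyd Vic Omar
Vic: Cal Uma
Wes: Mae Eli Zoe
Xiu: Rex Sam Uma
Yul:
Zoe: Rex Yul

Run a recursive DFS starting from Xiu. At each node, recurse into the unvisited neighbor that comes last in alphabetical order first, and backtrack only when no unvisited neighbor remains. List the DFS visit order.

Visit Xiu
Xiu → Uma
Uma → Vic
Vic → Cal
Cal → Yul
Cal → Fay
Fay → Rex
Rex → Kai
Kai → Ada
Ada → Zoe
Ada → Ivy
Ada → Ava
Ava → Jae
Jae → Sam
Sam → Wes
Wes → Mae
Mae → Hana
Hana → Omar
Mae → Eli
Uma → Cyd

Xiu, Uma, Vic, Cal, Yul, Fay, Rex, Kai, Ada, Zoe, Ivy, Ava, Jae, Sam, Wes, Mae, Hana, Omar, Eli, Cyd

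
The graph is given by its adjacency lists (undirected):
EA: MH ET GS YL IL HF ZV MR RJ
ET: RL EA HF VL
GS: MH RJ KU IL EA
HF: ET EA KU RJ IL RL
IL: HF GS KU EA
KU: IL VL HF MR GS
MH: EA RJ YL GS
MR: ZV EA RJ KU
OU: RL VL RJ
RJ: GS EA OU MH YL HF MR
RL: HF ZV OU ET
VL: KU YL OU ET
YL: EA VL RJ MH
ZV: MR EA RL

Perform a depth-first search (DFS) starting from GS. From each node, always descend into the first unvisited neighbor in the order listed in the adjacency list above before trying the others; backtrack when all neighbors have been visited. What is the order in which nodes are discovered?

Visit GS
GS → MH
MH → EA
EA → ET
ET → RL
RL → HF
HF → KU
KU → IL
KU → VL
VL → YL
YL → RJ
RJ → OU
RJ → MR
MR → ZV

GS, MH, EA, ET, RL, HF, KU, IL, VL, YL, RJ, OU, MR, ZV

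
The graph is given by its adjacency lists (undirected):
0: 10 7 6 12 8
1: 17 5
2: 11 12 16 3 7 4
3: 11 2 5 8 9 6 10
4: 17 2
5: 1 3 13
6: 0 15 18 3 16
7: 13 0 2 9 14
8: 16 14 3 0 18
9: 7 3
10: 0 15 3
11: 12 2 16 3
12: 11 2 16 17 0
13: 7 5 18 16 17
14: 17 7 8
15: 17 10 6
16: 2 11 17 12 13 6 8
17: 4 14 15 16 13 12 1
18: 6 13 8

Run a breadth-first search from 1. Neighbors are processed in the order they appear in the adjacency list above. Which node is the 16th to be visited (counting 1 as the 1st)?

11

Visit 1; enqueue 17, 5 → queue [17, 5]
Visit 17; enqueue 4, 14, 15, 16, 13, 12 → queue [5, 4, 14, 15, 16, 13, 12]
Visit 5; enqueue 3 → queue [4, 14, 15, 16, 13, 12, 3]
Visit 4; enqueue 2 → queue [14, 15, 16, 13, 12, 3, 2]
Visit 14; enqueue 7, 8 → queue [15, 16, 13, 12, 3, 2, 7, 8]
Visit 15; enqueue 10, 6 → queue [16, 13, 12, 3, 2, 7, 8, 10, 6]
Visit 16; enqueue 11 → queue [13, 12, 3, 2, 7, 8, 10, 6, 11]
Visit 13; enqueue 18 → queue [12, 3, 2, 7, 8, 10, 6, 11, 18]
Visit 12; enqueue 0 → queue [3, 2, 7, 8, 10, 6, 11, 18, 0]
Visit 3; enqueue 9 → queue [2, 7, 8, 10, 6, 11, 18, 0, 9]
Visit 2 → queue [7, 8, 10, 6, 11, 18, 0, 9]
Visit 7 → queue [8, 10, 6, 11, 18, 0, 9]
Visit 8 → queue [10, 6, 11, 18, 0, 9]
Visit 10 → queue [6, 11, 18, 0, 9]
Visit 6 → queue [11, 18, 0, 9]
Visit 11 → queue [18, 0, 9]
Visit 18 → queue [0, 9]
Visit 0 → queue [9]
Visit 9 → queue []

Visit order: 1, 17, 5, 4, 14, 15, 16, 13, 12, 3, 2, 7, 8, 10, 6, 11, 18, 0, 9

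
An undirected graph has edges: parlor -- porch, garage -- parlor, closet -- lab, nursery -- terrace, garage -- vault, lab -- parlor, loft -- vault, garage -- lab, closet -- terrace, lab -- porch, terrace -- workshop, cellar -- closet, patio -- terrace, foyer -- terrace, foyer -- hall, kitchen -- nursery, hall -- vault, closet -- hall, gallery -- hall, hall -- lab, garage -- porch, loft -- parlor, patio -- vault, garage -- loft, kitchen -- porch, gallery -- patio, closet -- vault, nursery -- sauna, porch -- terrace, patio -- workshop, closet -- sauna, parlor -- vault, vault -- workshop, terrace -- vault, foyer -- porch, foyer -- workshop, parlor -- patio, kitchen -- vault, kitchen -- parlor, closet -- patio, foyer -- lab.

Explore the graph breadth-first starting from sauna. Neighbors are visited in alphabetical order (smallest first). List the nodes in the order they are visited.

Visit sauna; enqueue closet, nursery → queue [closet, nursery]
Visit closet; enqueue cellar, hall, lab, patio, terrace, vault → queue [nursery, cellar, hall, lab, patio, terrace, vault]
Visit nursery; enqueue kitchen → queue [cellar, hall, lab, patio, terrace, vault, kitchen]
Visit cellar → queue [hall, lab, patio, terrace, vault, kitchen]
Visit hall; enqueue foyer, gallery → queue [lab, patio, terrace, vault, kitchen, foyer, gallery]
Visit lab; enqueue garage, parlor, porch → queue [patio, terrace, vault, kitchen, foyer, gallery, garage, parlor, porch]
Visit patio; enqueue workshop → queue [terrace, vault, kitchen, foyer, gallery, garage, parlor, porch, workshop]
Visit terrace → queue [vault, kitchen, foyer, gallery, garage, parlor, porch, workshop]
Visit vault; enqueue loft → queue [kitchen, foyer, gallery, garage, parlor, porch, workshop, loft]
Visit kitchen → queue [foyer, gallery, garage, parlor, porch, workshop, loft]
Visit foyer → queue [gallery, garage, parlor, porch, workshop, loft]
Visit gallery → queue [garage, parlor, porch, workshop, loft]
Visit garage → queue [parlor, porch, workshop, loft]
Visit parlor → queue [porch, workshop, loft]
Visit porch → queue [workshop, loft]
Visit workshop → queue [loft]
Visit loft → queue []

sauna → closet → nursery → cellar → hall → lab → patio → terrace → vault → kitchen → foyer → gallery → garage → parlor → porch → workshop → loft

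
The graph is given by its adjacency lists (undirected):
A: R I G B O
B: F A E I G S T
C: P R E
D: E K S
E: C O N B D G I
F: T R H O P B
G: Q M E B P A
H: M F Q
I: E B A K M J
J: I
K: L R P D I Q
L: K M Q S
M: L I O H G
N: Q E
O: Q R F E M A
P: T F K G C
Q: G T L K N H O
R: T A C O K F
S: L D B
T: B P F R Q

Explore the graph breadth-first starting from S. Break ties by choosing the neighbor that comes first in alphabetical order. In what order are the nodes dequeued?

S, B, D, L, A, E, F, G, I, T, K, M, Q, O, R, C, N, H, P, J

Visit S; enqueue B, D, L → queue [B, D, L]
Visit B; enqueue A, E, F, G, I, T → queue [D, L, A, E, F, G, I, T]
Visit D; enqueue K → queue [L, A, E, F, G, I, T, K]
Visit L; enqueue M, Q → queue [A, E, F, G, I, T, K, M, Q]
Visit A; enqueue O, R → queue [E, F, G, I, T, K, M, Q, O, R]
Visit E; enqueue C, N → queue [F, G, I, T, K, M, Q, O, R, C, N]
Visit F; enqueue H, P → queue [G, I, T, K, M, Q, O, R, C, N, H, P]
Visit G → queue [I, T, K, M, Q, O, R, C, N, H, P]
Visit I; enqueue J → queue [T, K, M, Q, O, R, C, N, H, P, J]
Visit T → queue [K, M, Q, O, R, C, N, H, P, J]
Visit K → queue [M, Q, O, R, C, N, H, P, J]
Visit M → queue [Q, O, R, C, N, H, P, J]
Visit Q → queue [O, R, C, N, H, P, J]
Visit O → queue [R, C, N, H, P, J]
Visit R → queue [C, N, H, P, J]
Visit C → queue [N, H, P, J]
Visit N → queue [H, P, J]
Visit H → queue [P, J]
Visit P → queue [J]
Visit J → queue []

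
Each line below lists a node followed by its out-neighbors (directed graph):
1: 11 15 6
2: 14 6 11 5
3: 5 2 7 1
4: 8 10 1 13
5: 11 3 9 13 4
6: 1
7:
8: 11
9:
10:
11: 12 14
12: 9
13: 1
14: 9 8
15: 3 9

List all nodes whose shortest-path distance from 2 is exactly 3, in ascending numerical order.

Level 0: 2
Level 1: 5, 6, 11, 14
Level 2: 1, 3, 4, 8, 9, 12, 13
Level 3: 7, 10, 15

7, 10, 15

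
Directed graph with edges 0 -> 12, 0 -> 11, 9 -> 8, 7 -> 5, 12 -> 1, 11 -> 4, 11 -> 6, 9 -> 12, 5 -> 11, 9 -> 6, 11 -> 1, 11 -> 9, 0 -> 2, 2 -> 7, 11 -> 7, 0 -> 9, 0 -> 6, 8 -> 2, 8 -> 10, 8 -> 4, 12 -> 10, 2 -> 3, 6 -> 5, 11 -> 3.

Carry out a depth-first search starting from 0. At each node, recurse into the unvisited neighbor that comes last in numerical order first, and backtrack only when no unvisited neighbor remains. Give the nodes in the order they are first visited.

Visit 0
0 → 12
12 → 10
12 → 1
0 → 11
11 → 9
9 → 8
8 → 4
8 → 2
2 → 7
7 → 5
2 → 3
9 → 6

0, 12, 10, 1, 11, 9, 8, 4, 2, 7, 5, 3, 6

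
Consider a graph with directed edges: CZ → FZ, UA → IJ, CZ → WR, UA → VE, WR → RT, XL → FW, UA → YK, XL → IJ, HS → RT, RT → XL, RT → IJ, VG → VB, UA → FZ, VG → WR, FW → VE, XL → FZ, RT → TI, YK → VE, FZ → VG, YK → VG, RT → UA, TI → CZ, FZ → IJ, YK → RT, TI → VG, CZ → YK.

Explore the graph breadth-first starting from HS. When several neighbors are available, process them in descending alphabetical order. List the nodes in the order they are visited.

Visit HS; enqueue RT → queue [RT]
Visit RT; enqueue XL, UA, TI, IJ → queue [XL, UA, TI, IJ]
Visit XL; enqueue FZ, FW → queue [UA, TI, IJ, FZ, FW]
Visit UA; enqueue YK, VE → queue [TI, IJ, FZ, FW, YK, VE]
Visit TI; enqueue VG, CZ → queue [IJ, FZ, FW, YK, VE, VG, CZ]
Visit IJ → queue [FZ, FW, YK, VE, VG, CZ]
Visit FZ → queue [FW, YK, VE, VG, CZ]
Visit FW → queue [YK, VE, VG, CZ]
Visit YK → queue [VE, VG, CZ]
Visit VE → queue [VG, CZ]
Visit VG; enqueue WR, VB → queue [CZ, WR, VB]
Visit CZ → queue [WR, VB]
Visit WR → queue [VB]
Visit VB → queue []

HS -> RT -> XL -> UA -> TI -> IJ -> FZ -> FW -> YK -> VE -> VG -> CZ -> WR -> VB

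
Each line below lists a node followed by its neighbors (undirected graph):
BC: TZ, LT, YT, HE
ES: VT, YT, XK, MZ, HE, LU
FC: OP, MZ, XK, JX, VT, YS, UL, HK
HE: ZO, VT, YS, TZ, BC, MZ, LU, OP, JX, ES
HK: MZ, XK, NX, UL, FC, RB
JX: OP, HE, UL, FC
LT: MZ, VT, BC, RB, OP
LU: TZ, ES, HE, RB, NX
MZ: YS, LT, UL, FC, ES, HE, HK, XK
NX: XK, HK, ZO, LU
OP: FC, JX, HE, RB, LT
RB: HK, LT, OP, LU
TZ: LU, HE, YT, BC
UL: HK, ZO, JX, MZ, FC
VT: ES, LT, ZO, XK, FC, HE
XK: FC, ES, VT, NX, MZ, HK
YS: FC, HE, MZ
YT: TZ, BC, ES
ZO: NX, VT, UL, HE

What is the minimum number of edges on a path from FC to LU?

3

Level 0: FC
Level 1: HK, JX, MZ, OP, UL, VT, XK, YS
Level 2: ES, HE, LT, NX, RB, ZO
Level 3: BC, LU, TZ, YT
LU first appears at level 3.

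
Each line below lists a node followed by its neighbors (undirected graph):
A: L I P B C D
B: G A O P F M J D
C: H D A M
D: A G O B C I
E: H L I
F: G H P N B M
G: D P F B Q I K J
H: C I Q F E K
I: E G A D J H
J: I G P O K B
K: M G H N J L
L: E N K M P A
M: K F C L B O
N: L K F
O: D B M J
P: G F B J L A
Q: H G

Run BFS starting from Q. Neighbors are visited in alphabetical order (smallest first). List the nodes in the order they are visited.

Visit Q; enqueue G, H → queue [G, H]
Visit G; enqueue B, D, F, I, J, K, P → queue [H, B, D, F, I, J, K, P]
Visit H; enqueue C, E → queue [B, D, F, I, J, K, P, C, E]
Visit B; enqueue A, M, O → queue [D, F, I, J, K, P, C, E, A, M, O]
Visit D → queue [F, I, J, K, P, C, E, A, M, O]
Visit F; enqueue N → queue [I, J, K, P, C, E, A, M, O, N]
Visit I → queue [J, K, P, C, E, A, M, O, N]
Visit J → queue [K, P, C, E, A, M, O, N]
Visit K; enqueue L → queue [P, C, E, A, M, O, N, L]
Visit P → queue [C, E, A, M, O, N, L]
Visit C → queue [E, A, M, O, N, L]
Visit E → queue [A, M, O, N, L]
Visit A → queue [M, O, N, L]
Visit M → queue [O, N, L]
Visit O → queue [N, L]
Visit N → queue [L]
Visit L → queue []

Q, G, H, B, D, F, I, J, K, P, C, E, A, M, O, N, L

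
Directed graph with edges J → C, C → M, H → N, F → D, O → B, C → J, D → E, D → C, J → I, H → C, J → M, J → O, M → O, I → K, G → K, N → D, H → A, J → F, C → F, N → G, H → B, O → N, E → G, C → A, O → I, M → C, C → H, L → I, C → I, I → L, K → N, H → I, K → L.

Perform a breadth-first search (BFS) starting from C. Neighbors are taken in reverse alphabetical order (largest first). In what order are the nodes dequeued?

C -> M -> J -> I -> H -> F -> A -> O -> L -> K -> N -> B -> D -> G -> E

Visit C; enqueue M, J, I, H, F, A → queue [M, J, I, H, F, A]
Visit M; enqueue O → queue [J, I, H, F, A, O]
Visit J → queue [I, H, F, A, O]
Visit I; enqueue L, K → queue [H, F, A, O, L, K]
Visit H; enqueue N, B → queue [F, A, O, L, K, N, B]
Visit F; enqueue D → queue [A, O, L, K, N, B, D]
Visit A → queue [O, L, K, N, B, D]
Visit O → queue [L, K, N, B, D]
Visit L → queue [K, N, B, D]
Visit K → queue [N, B, D]
Visit N; enqueue G → queue [B, D, G]
Visit B → queue [D, G]
Visit D; enqueue E → queue [G, E]
Visit G → queue [E]
Visit E → queue []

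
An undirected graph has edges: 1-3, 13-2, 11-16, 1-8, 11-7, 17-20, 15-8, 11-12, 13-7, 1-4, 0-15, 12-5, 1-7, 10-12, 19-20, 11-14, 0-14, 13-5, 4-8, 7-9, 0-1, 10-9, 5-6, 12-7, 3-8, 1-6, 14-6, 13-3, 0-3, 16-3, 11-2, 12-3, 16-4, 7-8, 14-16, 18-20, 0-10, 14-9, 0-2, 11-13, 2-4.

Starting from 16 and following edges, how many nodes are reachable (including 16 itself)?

17

BFS from 16 visits: 16, 14, 11, 4, 3, 9, 6, 0, 13, 12, 7, 2, 8, 1, 10, 5, 15
Reachable nodes: 17 of 21 total.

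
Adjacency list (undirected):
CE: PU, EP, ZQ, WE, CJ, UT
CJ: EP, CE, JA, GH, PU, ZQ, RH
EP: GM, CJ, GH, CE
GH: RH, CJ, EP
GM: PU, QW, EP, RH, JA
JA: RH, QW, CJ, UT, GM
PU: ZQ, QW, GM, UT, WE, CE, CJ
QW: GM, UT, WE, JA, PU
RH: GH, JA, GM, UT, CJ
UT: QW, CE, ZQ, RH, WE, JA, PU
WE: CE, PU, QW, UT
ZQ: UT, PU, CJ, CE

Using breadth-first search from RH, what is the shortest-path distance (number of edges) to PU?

Level 0: RH
Level 1: CJ, GH, GM, JA, UT
Level 2: CE, EP, PU, QW, WE, ZQ
PU first appears at level 2.

2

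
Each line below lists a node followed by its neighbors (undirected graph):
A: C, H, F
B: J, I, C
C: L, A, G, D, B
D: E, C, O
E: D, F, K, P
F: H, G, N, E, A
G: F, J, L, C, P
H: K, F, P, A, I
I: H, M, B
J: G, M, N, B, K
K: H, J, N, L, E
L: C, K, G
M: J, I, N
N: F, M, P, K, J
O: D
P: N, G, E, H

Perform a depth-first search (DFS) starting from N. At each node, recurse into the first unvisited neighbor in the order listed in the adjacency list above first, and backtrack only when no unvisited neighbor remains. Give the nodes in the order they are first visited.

Visit N
N → F
F → H
H → K
K → J
J → G
G → L
L → C
C → A
C → D
D → E
E → P
D → O
C → B
B → I
I → M

N -> F -> H -> K -> J -> G -> L -> C -> A -> D -> E -> P -> O -> B -> I -> M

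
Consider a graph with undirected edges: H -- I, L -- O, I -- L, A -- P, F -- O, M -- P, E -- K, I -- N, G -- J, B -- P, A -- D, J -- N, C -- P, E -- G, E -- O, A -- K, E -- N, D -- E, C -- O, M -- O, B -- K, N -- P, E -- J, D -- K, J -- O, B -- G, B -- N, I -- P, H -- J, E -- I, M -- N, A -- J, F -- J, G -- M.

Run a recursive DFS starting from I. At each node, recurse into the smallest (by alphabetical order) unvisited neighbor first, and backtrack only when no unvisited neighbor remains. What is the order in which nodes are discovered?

I, E, D, A, J, F, O, C, P, B, G, M, N, K, L, H

Visit I
I → E
E → D
D → A
A → J
J → F
F → O
O → C
C → P
P → B
B → G
G → M
M → N
B → K
O → L
J → H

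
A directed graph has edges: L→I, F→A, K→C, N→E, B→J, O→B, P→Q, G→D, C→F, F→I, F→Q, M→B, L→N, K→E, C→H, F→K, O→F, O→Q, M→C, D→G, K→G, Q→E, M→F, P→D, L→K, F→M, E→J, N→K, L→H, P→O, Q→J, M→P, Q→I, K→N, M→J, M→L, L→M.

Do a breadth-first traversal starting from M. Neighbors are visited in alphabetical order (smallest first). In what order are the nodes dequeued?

M -> B -> C -> F -> J -> L -> P -> H -> A -> I -> K -> Q -> N -> D -> O -> E -> G

Visit M; enqueue B, C, F, J, L, P → queue [B, C, F, J, L, P]
Visit B → queue [C, F, J, L, P]
Visit C; enqueue H → queue [F, J, L, P, H]
Visit F; enqueue A, I, K, Q → queue [J, L, P, H, A, I, K, Q]
Visit J → queue [L, P, H, A, I, K, Q]
Visit L; enqueue N → queue [P, H, A, I, K, Q, N]
Visit P; enqueue D, O → queue [H, A, I, K, Q, N, D, O]
Visit H → queue [A, I, K, Q, N, D, O]
Visit A → queue [I, K, Q, N, D, O]
Visit I → queue [K, Q, N, D, O]
Visit K; enqueue E, G → queue [Q, N, D, O, E, G]
Visit Q → queue [N, D, O, E, G]
Visit N → queue [D, O, E, G]
Visit D → queue [O, E, G]
Visit O → queue [E, G]
Visit E → queue [G]
Visit G → queue []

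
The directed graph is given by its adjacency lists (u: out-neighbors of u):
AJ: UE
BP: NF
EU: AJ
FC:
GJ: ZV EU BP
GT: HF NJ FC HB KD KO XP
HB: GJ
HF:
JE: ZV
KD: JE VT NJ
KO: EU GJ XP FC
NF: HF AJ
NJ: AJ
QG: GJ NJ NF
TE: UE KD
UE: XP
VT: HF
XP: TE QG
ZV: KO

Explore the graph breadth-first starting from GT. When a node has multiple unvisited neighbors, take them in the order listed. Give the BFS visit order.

Visit GT; enqueue HF, NJ, FC, HB, KD, KO, XP → queue [HF, NJ, FC, HB, KD, KO, XP]
Visit HF → queue [NJ, FC, HB, KD, KO, XP]
Visit NJ; enqueue AJ → queue [FC, HB, KD, KO, XP, AJ]
Visit FC → queue [HB, KD, KO, XP, AJ]
Visit HB; enqueue GJ → queue [KD, KO, XP, AJ, GJ]
Visit KD; enqueue JE, VT → queue [KO, XP, AJ, GJ, JE, VT]
Visit KO; enqueue EU → queue [XP, AJ, GJ, JE, VT, EU]
Visit XP; enqueue TE, QG → queue [AJ, GJ, JE, VT, EU, TE, QG]
Visit AJ; enqueue UE → queue [GJ, JE, VT, EU, TE, QG, UE]
Visit GJ; enqueue ZV, BP → queue [JE, VT, EU, TE, QG, UE, ZV, BP]
Visit JE → queue [VT, EU, TE, QG, UE, ZV, BP]
Visit VT → queue [EU, TE, QG, UE, ZV, BP]
Visit EU → queue [TE, QG, UE, ZV, BP]
Visit TE → queue [QG, UE, ZV, BP]
Visit QG; enqueue NF → queue [UE, ZV, BP, NF]
Visit UE → queue [ZV, BP, NF]
Visit ZV → queue [BP, NF]
Visit BP → queue [NF]
Visit NF → queue []

GT -> HF -> NJ -> FC -> HB -> KD -> KO -> XP -> AJ -> GJ -> JE -> VT -> EU -> TE -> QG -> UE -> ZV -> BP -> NF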